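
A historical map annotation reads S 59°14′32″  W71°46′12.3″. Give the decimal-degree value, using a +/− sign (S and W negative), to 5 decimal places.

-59.24222, -71.77008

Latitude: 59° + 14/60 + 32/3600 = 59 + 0.233333 + 0.008889 = 59.242222
S ⇒ negate
λ: 46′ + 12.3″ = 46.20500′; 71 + 46.20500/60 = 71.770083
W ⇒ negate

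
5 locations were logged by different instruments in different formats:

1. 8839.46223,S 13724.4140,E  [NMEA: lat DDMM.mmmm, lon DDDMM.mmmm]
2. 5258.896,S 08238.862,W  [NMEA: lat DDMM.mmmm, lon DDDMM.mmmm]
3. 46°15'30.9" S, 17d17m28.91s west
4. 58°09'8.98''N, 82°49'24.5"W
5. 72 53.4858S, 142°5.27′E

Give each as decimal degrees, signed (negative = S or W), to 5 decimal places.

1. -88.65770, 137.40690
2. -52.98160, -82.64770
3. -46.25858, -17.29136
4. 58.15249, -82.82347
5. -72.89143, 142.08783

Point 1:
  φ: degrees = first 2 digits = 88, minutes = 39.46223; 88 + 39.46223/60 = 88.657704
  S → negative
  Lon: degrees = first 3 digits = 137, minutes = 24.414; 137 + 24.414/60 = 137.406900
  E → positive
Point 2:
  φ: split at 2 digits → 52° and 58.896′; 52 + 58.896/60 = 52.981600
  hemisphere S, so the sign is −
  Lon: degrees = first 3 digits = 82, minutes = 38.862; 82 + 38.862/60 = 82.647700
  W ⇒ negate
Point 3:
  φ: 46 + 15/60 + 30.9/3600 = 46.258583
  hemisphere S, so the sign is −
  Longitude: 17′ + 28.91″ = 17.48183′; 17 + 17.48183/60 = 17.291364
  hemisphere W, so the sign is −
Point 4:
  Lat: 9′ + 8.98″ = 9.14967′; 58 + 9.14967/60 = 58.152494
  N ⇒ keep positive
  Longitude: 49′ + 24.5″ = 49.40833′; 82 + 49.40833/60 = 82.823472
  W → negative
Point 5:
  φ: 53.4858′ = 0.891430°; total 72.891430
  hemisphere S, so the sign is −
  λ: 5.27′ = 0.087833°; total 142.087833
  E → positive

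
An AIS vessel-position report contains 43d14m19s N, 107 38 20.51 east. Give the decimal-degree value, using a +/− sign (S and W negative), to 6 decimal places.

43.238611, 107.639031

Lat: 43° + 14/60 + 19/3600 = 43 + 0.233333 + 0.005278 = 43.2386111
N ⇒ keep positive
Longitude: 38′ + 20.51″ = 38.34183′; 107 + 38.34183/60 = 107.6390306
E → positive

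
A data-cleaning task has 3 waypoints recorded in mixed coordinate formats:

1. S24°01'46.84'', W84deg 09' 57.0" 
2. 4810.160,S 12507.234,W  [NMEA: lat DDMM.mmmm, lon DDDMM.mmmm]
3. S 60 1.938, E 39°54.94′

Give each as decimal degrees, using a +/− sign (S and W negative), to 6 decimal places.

Point 1:
  φ: 24° + 1/60 + 46.84/3600 = 24 + 0.016667 + 0.013011 = 24.0296778
  S ⇒ negate
  λ: 9′ + 57″ = 9.95000′; 84 + 9.95000/60 = 84.1658333
  W → negative
Point 2:
  Latitude: split at 2 digits → 48° and 10.16′; 48 + 10.16/60 = 48.1693333
  S → negative
  Longitude: degrees = first 3 digits = 125, minutes = 7.234; 125 + 7.234/60 = 125.1205667
  W → negative
Point 3:
  Latitude: 1.938′ = 0.032300°; total 60.0323000
  S ⇒ negate
  Lon: 39 + 54.94/60 = 39.9156667
  E ⇒ keep positive

1. -24.029678, -84.165833
2. -48.169333, -125.120567
3. -60.032300, 39.915667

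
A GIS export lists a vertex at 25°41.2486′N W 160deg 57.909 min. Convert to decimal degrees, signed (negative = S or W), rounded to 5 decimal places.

Lat: 41.2486′ = 0.687477°; total 25.687477
N → positive
Lon: 57.909′ = 0.965150°; total 160.965150
hemisphere W, so the sign is −

25.68748, -160.96515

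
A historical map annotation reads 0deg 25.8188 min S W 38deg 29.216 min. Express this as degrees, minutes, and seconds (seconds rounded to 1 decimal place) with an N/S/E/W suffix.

0°25′49.1″ S, 38°29′13.0″ W

Lat: 25.81880′ → 25′ and 0.81880 × 60 = 49.128″
Lon: fractional minutes 0.21600 × 60 = 12.960″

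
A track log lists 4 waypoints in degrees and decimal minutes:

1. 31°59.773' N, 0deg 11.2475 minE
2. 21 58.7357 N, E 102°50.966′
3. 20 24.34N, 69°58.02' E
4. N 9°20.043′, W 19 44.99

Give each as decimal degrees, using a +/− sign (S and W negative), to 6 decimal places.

1. 31.996217, 0.187458
2. 21.978928, 102.849433
3. 20.405667, 69.967000
4. 9.334050, -19.749833

Point 1:
  φ: 31 + 59.773/60 = 31.9962167
  N ⇒ keep positive
  λ: 11.2475′ = 0.187458°; total 0.1874583
  E ⇒ keep positive
Point 2:
  Lat: 58.7357′ = 0.978928°; total 21.9789283
  N → positive
  λ: 102 + 50.966/60 = 102.8494333
  E ⇒ keep positive
Point 3:
  Latitude: 20 + 24.34/60 = 20.4056667
  N ⇒ keep positive
  Lon: 58.02′ = 0.967000°; total 69.9670000
  E → positive
Point 4:
  Latitude: 20.043′ = 0.334050°; total 9.3340500
  N ⇒ keep positive
  Longitude: 19 + 44.99/60 = 19.7498333
  hemisphere W, so the sign is −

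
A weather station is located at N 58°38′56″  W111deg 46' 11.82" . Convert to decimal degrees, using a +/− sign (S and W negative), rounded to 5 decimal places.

Lat: 58 + 38/60 + 56/3600 = 58.648889
N → positive
Lon: 111° + 46/60 + 11.82/3600 = 111 + 0.766667 + 0.003283 = 111.769950
W → negative

58.64889, -111.76995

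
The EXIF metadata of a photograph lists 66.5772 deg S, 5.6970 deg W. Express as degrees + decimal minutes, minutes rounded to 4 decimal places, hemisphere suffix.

66° 34.6320′ S, 5° 41.8200′ W

φ: fractional part 0.577200 → 34.632000 minutes
Lon: minutes = (5.697000 − 5) × 60 = 41.820000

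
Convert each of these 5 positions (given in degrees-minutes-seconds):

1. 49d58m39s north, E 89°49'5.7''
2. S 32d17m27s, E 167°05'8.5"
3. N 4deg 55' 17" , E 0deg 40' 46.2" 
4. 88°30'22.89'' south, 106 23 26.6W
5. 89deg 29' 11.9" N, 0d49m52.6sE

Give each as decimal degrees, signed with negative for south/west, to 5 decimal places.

1. 49.97750, 89.81825
2. -32.29083, 167.08569
3. 4.92139, 0.67950
4. -88.50636, -106.39072
5. 89.48664, 0.83128

Point 1:
  Latitude: 49° + 58/60 + 39/3600 = 49 + 0.966667 + 0.010833 = 49.977500
  N ⇒ keep positive
  Lon: 89° + 49/60 + 5.7/3600 = 89 + 0.816667 + 0.001583 = 89.818250
  E ⇒ keep positive
Point 2:
  φ: 32° + 17/60 + 27/3600 = 32 + 0.283333 + 0.007500 = 32.290833
  S → negative
  λ: 167 + 5/60 + 8.5/3600 = 167.085694
  E ⇒ keep positive
Point 3:
  Lat: 4° + 55/60 + 17/3600 = 4 + 0.916667 + 0.004722 = 4.921389
  N → positive
  λ: 40′ + 46.2″ = 40.77000′; 0 + 40.77000/60 = 0.679500
  E → positive
Point 4:
  Latitude: 88° + 30/60 + 22.89/3600 = 88 + 0.500000 + 0.006358 = 88.506358
  hemisphere S, so the sign is −
  Longitude: 106 + 23/60 + 26.6/3600 = 106.390722
  hemisphere W, so the sign is −
Point 5:
  Latitude: 29′ + 11.9″ = 29.19833′; 89 + 29.19833/60 = 89.486639
  N ⇒ keep positive
  Lon: 49′ + 52.6″ = 49.87667′; 0 + 49.87667/60 = 0.831278
  E → positive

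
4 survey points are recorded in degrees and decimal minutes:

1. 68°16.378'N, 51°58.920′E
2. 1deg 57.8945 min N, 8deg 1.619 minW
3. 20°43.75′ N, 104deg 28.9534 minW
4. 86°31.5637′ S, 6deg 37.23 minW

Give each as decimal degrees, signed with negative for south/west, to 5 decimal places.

1. 68.27297, 51.98200
2. 1.96491, -8.02698
3. 20.72917, -104.48256
4. -86.52606, -6.62050

Point 1:
  Latitude: 16.378′ = 0.272967°; total 68.272967
  N ⇒ keep positive
  Longitude: 51 + 58.92/60 = 51.982000
  E → positive
Point 2:
  φ: 1 + 57.8945/60 = 1.964908
  N ⇒ keep positive
  Lon: 8 + 1.619/60 = 8.026983
  W → negative
Point 3:
  Lat: 20 + 43.75/60 = 20.729167
  N ⇒ keep positive
  Longitude: 104 + 28.9534/60 = 104.482557
  W ⇒ negate
Point 4:
  Latitude: 31.5637′ = 0.526062°; total 86.526062
  hemisphere S, so the sign is −
  Longitude: 6 + 37.23/60 = 6.620500
  hemisphere W, so the sign is −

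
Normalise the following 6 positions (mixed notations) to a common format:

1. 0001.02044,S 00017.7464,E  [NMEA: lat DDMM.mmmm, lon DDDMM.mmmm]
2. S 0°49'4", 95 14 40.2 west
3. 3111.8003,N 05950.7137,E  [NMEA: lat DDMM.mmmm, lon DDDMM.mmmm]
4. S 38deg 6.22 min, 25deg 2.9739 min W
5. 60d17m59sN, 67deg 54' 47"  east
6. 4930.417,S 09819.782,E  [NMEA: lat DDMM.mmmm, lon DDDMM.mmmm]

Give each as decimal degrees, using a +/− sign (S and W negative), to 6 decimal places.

1. -0.017007, 0.295773
2. -0.817778, -95.244500
3. 31.196672, 59.845228
4. -38.103667, -25.049565
5. 60.299722, 67.913056
6. -49.506950, 98.329700

Point 1:
  Latitude: degrees = first 2 digits = 0, minutes = 1.02044; 0 + 1.02044/60 = 0.0170073
  S ⇒ negate
  Longitude: degrees = first 3 digits = 0, minutes = 17.7464; 0 + 17.7464/60 = 0.2957733
  E → positive
Point 2:
  Latitude: 49′ + 4″ = 49.06667′; 0 + 49.06667/60 = 0.8177778
  S ⇒ negate
  λ: 95 + 14/60 + 40.2/3600 = 95.2445000
  W ⇒ negate
Point 3:
  φ: degrees = first 2 digits = 31, minutes = 11.8003; 31 + 11.8003/60 = 31.1966717
  N ⇒ keep positive
  Longitude: split at 3 digits → 059° and 50.7137′; 59 + 50.7137/60 = 59.8452283
  E ⇒ keep positive
Point 4:
  φ: 6.22′ = 0.103667°; total 38.1036667
  S → negative
  Longitude: 2.9739′ = 0.049565°; total 25.0495650
  W ⇒ negate
Point 5:
  Lat: 60 + 17/60 + 59/3600 = 60.2997222
  N → positive
  Longitude: 67 + 54/60 + 47/3600 = 67.9130556
  E ⇒ keep positive
Point 6:
  Lat: split at 2 digits → 49° and 30.417′; 49 + 30.417/60 = 49.5069500
  hemisphere S, so the sign is −
  λ: degrees = first 3 digits = 98, minutes = 19.782; 98 + 19.782/60 = 98.3297000
  E ⇒ keep positive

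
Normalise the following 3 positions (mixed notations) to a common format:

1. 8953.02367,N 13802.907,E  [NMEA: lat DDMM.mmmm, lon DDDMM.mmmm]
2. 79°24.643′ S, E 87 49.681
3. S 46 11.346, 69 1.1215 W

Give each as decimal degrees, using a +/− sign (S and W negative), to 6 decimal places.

Point 1:
  Lat: split at 2 digits → 89° and 53.02367′; 89 + 53.02367/60 = 89.8837278
  N ⇒ keep positive
  Lon: split at 3 digits → 138° and 2.907′; 138 + 2.907/60 = 138.0484500
  E → positive
Point 2:
  Latitude: 24.643′ = 0.410717°; total 79.4107167
  hemisphere S, so the sign is −
  Lon: 49.681′ = 0.828017°; total 87.8280167
  E ⇒ keep positive
Point 3:
  Lat: 11.346′ = 0.189100°; total 46.1891000
  hemisphere S, so the sign is −
  Longitude: 1.1215′ = 0.018692°; total 69.0186917
  W → negative

1. 89.883728, 138.048450
2. -79.410717, 87.828017
3. -46.189100, -69.018692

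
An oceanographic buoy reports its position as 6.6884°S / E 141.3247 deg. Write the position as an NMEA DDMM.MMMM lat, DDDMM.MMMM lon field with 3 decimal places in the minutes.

0641.304,S / 14119.482,E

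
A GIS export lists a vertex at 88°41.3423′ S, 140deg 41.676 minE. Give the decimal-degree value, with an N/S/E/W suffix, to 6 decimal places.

88.689038° S, 140.694600° E

φ: 88 + 41.3423/60 = 88.6890383
Longitude: 140 + 41.676/60 = 140.6946000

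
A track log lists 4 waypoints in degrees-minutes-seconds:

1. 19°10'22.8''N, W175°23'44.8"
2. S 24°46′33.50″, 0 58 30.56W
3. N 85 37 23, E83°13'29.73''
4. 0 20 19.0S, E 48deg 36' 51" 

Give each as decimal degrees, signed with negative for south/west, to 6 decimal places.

Point 1:
  Latitude: 19° + 10/60 + 22.8/3600 = 19 + 0.166667 + 0.006333 = 19.1730000
  N → positive
  λ: 175 + 23/60 + 44.8/3600 = 175.3957778
  W ⇒ negate
Point 2:
  Latitude: 24° + 46/60 + 33.5/3600 = 24 + 0.766667 + 0.009306 = 24.7759722
  S → negative
  Longitude: 0 + 58/60 + 30.56/3600 = 0.9751556
  W ⇒ negate
Point 3:
  Lat: 37′ + 23″ = 37.38333′; 85 + 37.38333/60 = 85.6230556
  N → positive
  λ: 13′ + 29.73″ = 13.49550′; 83 + 13.49550/60 = 83.2249250
  E ⇒ keep positive
Point 4:
  Latitude: 0 + 20/60 + 19/3600 = 0.3386111
  hemisphere S, so the sign is −
  Longitude: 48° + 36/60 + 51/3600 = 48 + 0.600000 + 0.014167 = 48.6141667
  E → positive

1. 19.173000, -175.395778
2. -24.775972, -0.975156
3. 85.623056, 83.224925
4. -0.338611, 48.614167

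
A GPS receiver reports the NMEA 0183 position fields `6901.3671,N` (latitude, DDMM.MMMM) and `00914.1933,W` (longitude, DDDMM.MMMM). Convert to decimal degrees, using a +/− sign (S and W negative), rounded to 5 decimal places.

Latitude: degrees = first 2 digits = 69, minutes = 1.3671; 69 + 1.3671/60 = 69.022785
N ⇒ keep positive
Lon: split at 3 digits → 009° and 14.1933′; 9 + 14.1933/60 = 9.236555
W → negative

69.02279, -9.23656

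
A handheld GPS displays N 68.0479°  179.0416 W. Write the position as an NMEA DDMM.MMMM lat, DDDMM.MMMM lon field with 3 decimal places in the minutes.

6802.874,N / 17902.496,W

Latitude: minutes = (68.047900 − 68) × 60 = 2.87400
Longitude: 179° + 0.041600 × 60 = 179° 2.49600′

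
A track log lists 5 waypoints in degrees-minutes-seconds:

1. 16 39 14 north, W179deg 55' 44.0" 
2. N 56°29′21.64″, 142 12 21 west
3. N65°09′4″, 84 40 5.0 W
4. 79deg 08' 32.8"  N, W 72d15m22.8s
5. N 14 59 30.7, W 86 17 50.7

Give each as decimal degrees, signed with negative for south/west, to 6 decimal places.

Point 1:
  Latitude: 16° + 39/60 + 14/3600 = 16 + 0.650000 + 0.003889 = 16.6538889
  N ⇒ keep positive
  Longitude: 55′ + 44″ = 55.73333′; 179 + 55.73333/60 = 179.9288889
  W ⇒ negate
Point 2:
  Lat: 56° + 29/60 + 21.64/3600 = 56 + 0.483333 + 0.006011 = 56.4893444
  N → positive
  λ: 142° + 12/60 + 21/3600 = 142 + 0.200000 + 0.005833 = 142.2058333
  hemisphere W, so the sign is −
Point 3:
  Lat: 65 + 9/60 + 4/3600 = 65.1511111
  N ⇒ keep positive
  λ: 84 + 40/60 + 5/3600 = 84.6680556
  W → negative
Point 4:
  Lat: 8′ + 32.8″ = 8.54667′; 79 + 8.54667/60 = 79.1424444
  N ⇒ keep positive
  λ: 72 + 15/60 + 22.8/3600 = 72.2563333
  hemisphere W, so the sign is −
Point 5:
  Lat: 14 + 59/60 + 30.7/3600 = 14.9918611
  N → positive
  λ: 17′ + 50.7″ = 17.84500′; 86 + 17.84500/60 = 86.2974167
  hemisphere W, so the sign is −

1. 16.653889, -179.928889
2. 56.489344, -142.205833
3. 65.151111, -84.668056
4. 79.142444, -72.256333
5. 14.991861, -86.297417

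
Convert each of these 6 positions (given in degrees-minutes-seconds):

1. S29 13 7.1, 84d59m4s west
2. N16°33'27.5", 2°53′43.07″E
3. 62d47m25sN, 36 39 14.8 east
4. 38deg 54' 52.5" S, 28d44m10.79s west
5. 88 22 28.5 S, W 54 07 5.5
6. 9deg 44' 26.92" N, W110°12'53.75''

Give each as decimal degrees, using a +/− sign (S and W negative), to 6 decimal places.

Point 1:
  Latitude: 29 + 13/60 + 7.1/3600 = 29.2186389
  hemisphere S, so the sign is −
  λ: 84° + 59/60 + 4/3600 = 84 + 0.983333 + 0.001111 = 84.9844444
  W ⇒ negate
Point 2:
  Latitude: 16° + 33/60 + 27.5/3600 = 16 + 0.550000 + 0.007639 = 16.5576389
  N ⇒ keep positive
  Longitude: 53′ + 43.07″ = 53.71783′; 2 + 53.71783/60 = 2.8952972
  E → positive
Point 3:
  φ: 47′ + 25″ = 47.41667′; 62 + 47.41667/60 = 62.7902778
  N ⇒ keep positive
  λ: 39′ + 14.8″ = 39.24667′; 36 + 39.24667/60 = 36.6541111
  E ⇒ keep positive
Point 4:
  φ: 38° + 54/60 + 52.5/3600 = 38 + 0.900000 + 0.014583 = 38.9145833
  S → negative
  λ: 44′ + 10.79″ = 44.17983′; 28 + 44.17983/60 = 28.7363306
  hemisphere W, so the sign is −
Point 5:
  Latitude: 88 + 22/60 + 28.5/3600 = 88.3745833
  S ⇒ negate
  Longitude: 54° + 7/60 + 5.5/3600 = 54 + 0.116667 + 0.001528 = 54.1181944
  W → negative
Point 6:
  Latitude: 44′ + 26.92″ = 44.44867′; 9 + 44.44867/60 = 9.7408111
  N → positive
  Longitude: 110° + 12/60 + 53.75/3600 = 110 + 0.200000 + 0.014931 = 110.2149306
  W ⇒ negate

1. -29.218639, -84.984444
2. 16.557639, 2.895297
3. 62.790278, 36.654111
4. -38.914583, -28.736331
5. -88.374583, -54.118194
6. 9.740811, -110.214931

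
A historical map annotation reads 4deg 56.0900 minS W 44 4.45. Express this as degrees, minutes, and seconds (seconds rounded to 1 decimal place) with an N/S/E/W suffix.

4°56′5.4″ S, 44°04′27.0″ W

φ: fractional minutes 0.09000 × 60 = 5.400″
Longitude: 4.45000′ → 4′ and 0.45000 × 60 = 27.000″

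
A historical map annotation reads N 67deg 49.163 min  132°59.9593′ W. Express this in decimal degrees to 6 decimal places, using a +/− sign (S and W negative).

Latitude: 67 + 49.163/60 = 67.8193833
N ⇒ keep positive
Longitude: 59.9593′ = 0.999322°; total 132.9993217
W ⇒ negate

67.819383, -132.999322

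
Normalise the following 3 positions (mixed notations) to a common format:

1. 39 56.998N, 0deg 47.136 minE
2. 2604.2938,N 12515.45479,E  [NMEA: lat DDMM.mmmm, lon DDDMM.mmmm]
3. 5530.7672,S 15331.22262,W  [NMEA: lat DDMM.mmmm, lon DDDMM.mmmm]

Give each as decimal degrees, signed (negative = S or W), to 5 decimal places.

1. 39.94997, 0.78560
2. 26.07156, 125.25758
3. -55.51279, -153.52038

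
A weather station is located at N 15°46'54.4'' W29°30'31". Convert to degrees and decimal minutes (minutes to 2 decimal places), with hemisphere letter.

15° 46.91′ N, 29° 30.52′ W

φ: seconds/60 = 0.90667; minutes = 46 + 0.90667 = 46.9067
Lon: 30 + 31/60 = 30.5167′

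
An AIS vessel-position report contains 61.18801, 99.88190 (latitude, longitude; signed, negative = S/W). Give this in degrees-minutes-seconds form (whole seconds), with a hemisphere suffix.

61°11′17″ N, 99°52′55″ E

Lat: 0.188010 × 60 = 11.28060′ → 11′, remainder × 60 = 16.84″
λ: whole degrees 99; 52.91400′ → 52′ and 54.84″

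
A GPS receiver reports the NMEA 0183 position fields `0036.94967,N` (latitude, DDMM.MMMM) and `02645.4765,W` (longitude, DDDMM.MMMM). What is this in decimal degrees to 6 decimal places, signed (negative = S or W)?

0.615828, -26.757942

φ: degrees = first 2 digits = 0, minutes = 36.94967; 0 + 36.94967/60 = 0.6158278
N ⇒ keep positive
λ: degrees = first 3 digits = 26, minutes = 45.4765; 26 + 45.4765/60 = 26.7579417
hemisphere W, so the sign is −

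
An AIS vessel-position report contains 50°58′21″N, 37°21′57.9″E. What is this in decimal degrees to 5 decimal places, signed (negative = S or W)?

Latitude: 50° + 58/60 + 21/3600 = 50 + 0.966667 + 0.005833 = 50.972500
N ⇒ keep positive
Longitude: 21′ + 57.9″ = 21.96500′; 37 + 21.96500/60 = 37.366083
E → positive

50.97250, 37.36608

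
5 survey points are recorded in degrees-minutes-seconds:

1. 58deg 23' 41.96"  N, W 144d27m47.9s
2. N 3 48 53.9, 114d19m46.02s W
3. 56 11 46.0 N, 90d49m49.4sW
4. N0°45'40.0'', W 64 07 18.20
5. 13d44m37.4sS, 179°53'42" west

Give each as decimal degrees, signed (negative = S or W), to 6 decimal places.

1. 58.394989, -144.463306
2. 3.814972, -114.329450
3. 56.196111, -90.830389
4. 0.761111, -64.121722
5. -13.743722, -179.895000

Point 1:
  Lat: 23′ + 41.96″ = 23.69933′; 58 + 23.69933/60 = 58.3949889
  N → positive
  λ: 27′ + 47.9″ = 27.79833′; 144 + 27.79833/60 = 144.4633056
  W ⇒ negate
Point 2:
  φ: 3 + 48/60 + 53.9/3600 = 3.8149722
  N ⇒ keep positive
  Longitude: 114 + 19/60 + 46.02/3600 = 114.3294500
  W ⇒ negate
Point 3:
  Lat: 11′ + 46″ = 11.76667′; 56 + 11.76667/60 = 56.1961111
  N ⇒ keep positive
  Longitude: 49′ + 49.4″ = 49.82333′; 90 + 49.82333/60 = 90.8303889
  hemisphere W, so the sign is −
Point 4:
  φ: 0° + 45/60 + 40/3600 = 0 + 0.750000 + 0.011111 = 0.7611111
  N → positive
  Lon: 64 + 7/60 + 18.2/3600 = 64.1217222
  W ⇒ negate
Point 5:
  Lat: 13° + 44/60 + 37.4/3600 = 13 + 0.733333 + 0.010389 = 13.7437222
  S ⇒ negate
  λ: 179° + 53/60 + 42/3600 = 179 + 0.883333 + 0.011667 = 179.8950000
  W ⇒ negate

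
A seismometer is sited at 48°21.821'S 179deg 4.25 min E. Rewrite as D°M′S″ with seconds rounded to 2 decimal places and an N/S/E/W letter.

φ: fractional minutes 0.82100 × 60 = 49.2600″
Longitude: 4.25000′ → 4′ and 0.25000 × 60 = 15.0000″

48°21′49.26″ S, 179°04′15.00″ E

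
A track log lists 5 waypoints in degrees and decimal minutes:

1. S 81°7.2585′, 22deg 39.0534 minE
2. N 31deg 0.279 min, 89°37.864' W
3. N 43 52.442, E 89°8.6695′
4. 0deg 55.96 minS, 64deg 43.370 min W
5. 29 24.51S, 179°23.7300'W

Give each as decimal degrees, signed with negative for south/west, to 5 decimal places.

1. -81.12098, 22.65089
2. 31.00465, -89.63107
3. 43.87403, 89.14449
4. -0.93267, -64.72283
5. -29.40850, -179.39550

Point 1:
  Lat: 81 + 7.2585/60 = 81.120975
  S → negative
  Longitude: 39.0534′ = 0.650890°; total 22.650890
  E → positive
Point 2:
  φ: 0.279′ = 0.004650°; total 31.004650
  N → positive
  Longitude: 37.864′ = 0.631067°; total 89.631067
  W → negative
Point 3:
  Lat: 43 + 52.442/60 = 43.874033
  N ⇒ keep positive
  λ: 89 + 8.6695/60 = 89.144492
  E ⇒ keep positive
Point 4:
  Lat: 55.96′ = 0.932667°; total 0.932667
  hemisphere S, so the sign is −
  Longitude: 64 + 43.37/60 = 64.722833
  W → negative
Point 5:
  Lat: 24.51′ = 0.408500°; total 29.408500
  S → negative
  Lon: 23.73′ = 0.395500°; total 179.395500
  W ⇒ negate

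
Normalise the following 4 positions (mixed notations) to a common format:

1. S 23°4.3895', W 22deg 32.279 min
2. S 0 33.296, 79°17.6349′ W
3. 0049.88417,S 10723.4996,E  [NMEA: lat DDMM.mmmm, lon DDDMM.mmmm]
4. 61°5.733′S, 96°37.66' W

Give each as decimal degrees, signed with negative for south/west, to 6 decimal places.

1. -23.073158, -22.537983
2. -0.554933, -79.293915
3. -0.831403, 107.391660
4. -61.095550, -96.627667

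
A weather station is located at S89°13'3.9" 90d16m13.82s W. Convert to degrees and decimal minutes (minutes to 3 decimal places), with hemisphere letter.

89° 13.065′ S, 90° 16.230′ W

φ: seconds/60 = 0.06500; minutes = 13 + 0.06500 = 13.06500
Lon: 16 + 13.82/60 = 16.23033′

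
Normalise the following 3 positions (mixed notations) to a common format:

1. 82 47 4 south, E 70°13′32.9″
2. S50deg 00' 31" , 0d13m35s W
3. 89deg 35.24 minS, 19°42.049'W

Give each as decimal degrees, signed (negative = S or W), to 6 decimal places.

Point 1:
  Lat: 47′ + 4″ = 47.06667′; 82 + 47.06667/60 = 82.7844444
  S ⇒ negate
  Longitude: 70° + 13/60 + 32.9/3600 = 70 + 0.216667 + 0.009139 = 70.2258056
  E → positive
Point 2:
  Lat: 50 + 0/60 + 31/3600 = 50.0086111
  S ⇒ negate
  Lon: 13′ + 35″ = 13.58333′; 0 + 13.58333/60 = 0.2263889
  hemisphere W, so the sign is −
Point 3:
  Latitude: 89 + 35.24/60 = 89.5873333
  hemisphere S, so the sign is −
  Longitude: 19 + 42.049/60 = 19.7008167
  W → negative

1. -82.784444, 70.225806
2. -50.008611, -0.226389
3. -89.587333, -19.700817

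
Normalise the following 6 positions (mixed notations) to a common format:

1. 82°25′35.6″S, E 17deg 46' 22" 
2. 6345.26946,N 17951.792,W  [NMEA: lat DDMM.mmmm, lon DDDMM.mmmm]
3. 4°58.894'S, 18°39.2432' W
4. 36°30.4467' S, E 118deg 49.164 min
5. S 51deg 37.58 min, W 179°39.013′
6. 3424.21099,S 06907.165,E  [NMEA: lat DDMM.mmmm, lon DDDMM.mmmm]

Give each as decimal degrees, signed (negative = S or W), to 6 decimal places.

1. -82.426556, 17.772778
2. 63.754491, -179.863200
3. -4.981567, -18.654053
4. -36.507445, 118.819400
5. -51.626333, -179.650217
6. -34.403517, 69.119417

Point 1:
  φ: 25′ + 35.6″ = 25.59333′; 82 + 25.59333/60 = 82.4265556
  S ⇒ negate
  Longitude: 17° + 46/60 + 22/3600 = 17 + 0.766667 + 0.006111 = 17.7727778
  E ⇒ keep positive
Point 2:
  Lat: split at 2 digits → 63° and 45.26946′; 63 + 45.26946/60 = 63.7544910
  N → positive
  Lon: split at 3 digits → 179° and 51.792′; 179 + 51.792/60 = 179.8632000
  hemisphere W, so the sign is −
Point 3:
  Latitude: 58.894′ = 0.981567°; total 4.9815667
  S → negative
  Longitude: 39.2432′ = 0.654053°; total 18.6540533
  hemisphere W, so the sign is −
Point 4:
  Latitude: 30.4467′ = 0.507445°; total 36.5074450
  hemisphere S, so the sign is −
  Lon: 118 + 49.164/60 = 118.8194000
  E ⇒ keep positive
Point 5:
  Lat: 51 + 37.58/60 = 51.6263333
  S → negative
  λ: 179 + 39.013/60 = 179.6502167
  hemisphere W, so the sign is −
Point 6:
  Lat: split at 2 digits → 34° and 24.21099′; 34 + 24.21099/60 = 34.4035165
  S ⇒ negate
  Lon: degrees = first 3 digits = 69, minutes = 7.165; 69 + 7.165/60 = 69.1194167
  E ⇒ keep positive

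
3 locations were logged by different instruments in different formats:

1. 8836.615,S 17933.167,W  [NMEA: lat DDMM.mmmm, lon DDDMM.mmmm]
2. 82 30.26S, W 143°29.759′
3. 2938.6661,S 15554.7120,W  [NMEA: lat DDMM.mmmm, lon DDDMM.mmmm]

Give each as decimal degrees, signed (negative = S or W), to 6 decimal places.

1. -88.610250, -179.552783
2. -82.504333, -143.495983
3. -29.644435, -155.911867

Point 1:
  Lat: split at 2 digits → 88° and 36.615′; 88 + 36.615/60 = 88.6102500
  S ⇒ negate
  Lon: split at 3 digits → 179° and 33.167′; 179 + 33.167/60 = 179.5527833
  W → negative
Point 2:
  Lat: 82 + 30.26/60 = 82.5043333
  hemisphere S, so the sign is −
  Lon: 143 + 29.759/60 = 143.4959833
  W → negative
Point 3:
  φ: split at 2 digits → 29° and 38.6661′; 29 + 38.6661/60 = 29.6444350
  S ⇒ negate
  Longitude: split at 3 digits → 155° and 54.712′; 155 + 54.712/60 = 155.9118667
  hemisphere W, so the sign is −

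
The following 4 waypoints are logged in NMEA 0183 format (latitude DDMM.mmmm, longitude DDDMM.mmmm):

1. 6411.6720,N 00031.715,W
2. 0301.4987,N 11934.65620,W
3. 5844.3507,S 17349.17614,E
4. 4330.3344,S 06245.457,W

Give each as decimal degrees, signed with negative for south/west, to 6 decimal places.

1. 64.194533, -0.528583
2. 3.024978, -119.577603
3. -58.739178, 173.819602
4. -43.505573, -62.757617

Point 1:
  Lat: degrees = first 2 digits = 64, minutes = 11.672; 64 + 11.672/60 = 64.1945333
  N → positive
  Lon: degrees = first 3 digits = 0, minutes = 31.715; 0 + 31.715/60 = 0.5285833
  W → negative
Point 2:
  φ: degrees = first 2 digits = 3, minutes = 1.4987; 3 + 1.4987/60 = 3.0249783
  N ⇒ keep positive
  λ: degrees = first 3 digits = 119, minutes = 34.6562; 119 + 34.6562/60 = 119.5776033
  W ⇒ negate
Point 3:
  φ: split at 2 digits → 58° and 44.3507′; 58 + 44.3507/60 = 58.7391783
  hemisphere S, so the sign is −
  λ: degrees = first 3 digits = 173, minutes = 49.17614; 173 + 49.17614/60 = 173.8196023
  E → positive
Point 4:
  Latitude: degrees = first 2 digits = 43, minutes = 30.3344; 43 + 30.3344/60 = 43.5055733
  hemisphere S, so the sign is −
  Longitude: split at 3 digits → 062° and 45.457′; 62 + 45.457/60 = 62.7576167
  hemisphere W, so the sign is −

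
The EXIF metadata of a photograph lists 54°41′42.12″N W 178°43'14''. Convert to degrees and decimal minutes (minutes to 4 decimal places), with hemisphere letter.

Lat: seconds/60 = 0.70200; minutes = 41 + 0.70200 = 41.702000
Lon: seconds/60 = 0.23333; minutes = 43 + 0.23333 = 43.233333

54° 41.7020′ N, 178° 43.2333′ W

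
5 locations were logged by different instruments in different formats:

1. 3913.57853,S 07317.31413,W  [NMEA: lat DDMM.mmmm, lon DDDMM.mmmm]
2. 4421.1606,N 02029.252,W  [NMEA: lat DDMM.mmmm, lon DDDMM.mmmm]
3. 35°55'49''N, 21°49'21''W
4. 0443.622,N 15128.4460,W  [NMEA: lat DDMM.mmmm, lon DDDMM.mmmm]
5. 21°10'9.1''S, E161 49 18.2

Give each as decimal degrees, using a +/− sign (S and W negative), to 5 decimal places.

Point 1:
  φ: degrees = first 2 digits = 39, minutes = 13.57853; 39 + 13.57853/60 = 39.226309
  S ⇒ negate
  Lon: degrees = first 3 digits = 73, minutes = 17.31413; 73 + 17.31413/60 = 73.288569
  W ⇒ negate
Point 2:
  φ: degrees = first 2 digits = 44, minutes = 21.1606; 44 + 21.1606/60 = 44.352677
  N → positive
  λ: split at 3 digits → 020° and 29.252′; 20 + 29.252/60 = 20.487533
  W → negative
Point 3:
  Lat: 35 + 55/60 + 49/3600 = 35.930278
  N → positive
  Lon: 49′ + 21″ = 49.35000′; 21 + 49.35000/60 = 21.822500
  W ⇒ negate
Point 4:
  Latitude: split at 2 digits → 04° and 43.622′; 4 + 43.622/60 = 4.727033
  N → positive
  Lon: degrees = first 3 digits = 151, minutes = 28.446; 151 + 28.446/60 = 151.474100
  W ⇒ negate
Point 5:
  Lat: 21 + 10/60 + 9.1/3600 = 21.169194
  hemisphere S, so the sign is −
  Lon: 161° + 49/60 + 18.2/3600 = 161 + 0.816667 + 0.005056 = 161.821722
  E ⇒ keep positive

1. -39.22631, -73.28857
2. 44.35268, -20.48753
3. 35.93028, -21.82250
4. 4.72703, -151.47410
5. -21.16919, 161.82172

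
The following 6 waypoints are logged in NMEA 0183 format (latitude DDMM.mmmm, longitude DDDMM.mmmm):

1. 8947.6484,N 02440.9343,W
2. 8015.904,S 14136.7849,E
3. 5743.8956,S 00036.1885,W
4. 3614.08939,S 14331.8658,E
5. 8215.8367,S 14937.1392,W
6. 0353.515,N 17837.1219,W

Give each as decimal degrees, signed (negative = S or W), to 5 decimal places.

Point 1:
  Lat: split at 2 digits → 89° and 47.6484′; 89 + 47.6484/60 = 89.794140
  N → positive
  Lon: degrees = first 3 digits = 24, minutes = 40.9343; 24 + 40.9343/60 = 24.682238
  W ⇒ negate
Point 2:
  Latitude: degrees = first 2 digits = 80, minutes = 15.904; 80 + 15.904/60 = 80.265067
  S ⇒ negate
  Longitude: degrees = first 3 digits = 141, minutes = 36.7849; 141 + 36.7849/60 = 141.613082
  E ⇒ keep positive
Point 3:
  Latitude: split at 2 digits → 57° and 43.8956′; 57 + 43.8956/60 = 57.731593
  S ⇒ negate
  Longitude: split at 3 digits → 000° and 36.1885′; 0 + 36.1885/60 = 0.603142
  W → negative
Point 4:
  Latitude: split at 2 digits → 36° and 14.08939′; 36 + 14.08939/60 = 36.234823
  S ⇒ negate
  Longitude: split at 3 digits → 143° and 31.8658′; 143 + 31.8658/60 = 143.531097
  E → positive
Point 5:
  Lat: split at 2 digits → 82° and 15.8367′; 82 + 15.8367/60 = 82.263945
  hemisphere S, so the sign is −
  Longitude: degrees = first 3 digits = 149, minutes = 37.1392; 149 + 37.1392/60 = 149.618987
  W ⇒ negate
Point 6:
  Lat: degrees = first 2 digits = 3, minutes = 53.515; 3 + 53.515/60 = 3.891917
  N ⇒ keep positive
  λ: split at 3 digits → 178° and 37.1219′; 178 + 37.1219/60 = 178.618698
  W → negative

1. 89.79414, -24.68224
2. -80.26507, 141.61308
3. -57.73159, -0.60314
4. -36.23482, 143.53110
5. -82.26395, -149.61899
6. 3.89192, -178.61870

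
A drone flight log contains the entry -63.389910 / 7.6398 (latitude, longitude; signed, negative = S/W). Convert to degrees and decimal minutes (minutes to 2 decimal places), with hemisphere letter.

Latitude is negative → S; |value| = 63.389910
Latitude: fractional part 0.389910 → 23.3946 minutes
Longitude: minutes = (7.639800 − 7) × 60 = 38.3880

63° 23.39′ S, 7° 38.39′ E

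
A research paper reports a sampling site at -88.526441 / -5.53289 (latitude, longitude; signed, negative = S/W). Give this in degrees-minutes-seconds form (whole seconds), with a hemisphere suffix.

88°31′35″ S, 5°31′58″ W

Latitude is negative → S; |value| = 88.526441
Lat: 0.526441° → 31.58646′; 0.58646 × 60 = 35.19″
Longitude is negative → W; |value| = 5.532890
λ: whole degrees 5; 31.97340′ → 31′ and 58.40″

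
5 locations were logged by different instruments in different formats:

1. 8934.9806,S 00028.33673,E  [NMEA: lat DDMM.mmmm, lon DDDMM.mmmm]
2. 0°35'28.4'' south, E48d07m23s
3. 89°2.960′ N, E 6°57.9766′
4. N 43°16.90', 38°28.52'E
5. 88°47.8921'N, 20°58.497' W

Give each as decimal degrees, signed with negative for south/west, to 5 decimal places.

1. -89.58301, 0.47228
2. -0.59122, 48.12306
3. 89.04933, 6.96628
4. 43.28167, 38.47533
5. 88.79820, -20.97495

Point 1:
  Lat: split at 2 digits → 89° and 34.9806′; 89 + 34.9806/60 = 89.583010
  S → negative
  λ: split at 3 digits → 000° and 28.33673′; 0 + 28.33673/60 = 0.472279
  E → positive
Point 2:
  φ: 0 + 35/60 + 28.4/3600 = 0.591222
  S ⇒ negate
  Longitude: 48° + 7/60 + 23/3600 = 48 + 0.116667 + 0.006389 = 48.123056
  E ⇒ keep positive
Point 3:
  Lat: 89 + 2.96/60 = 89.049333
  N ⇒ keep positive
  λ: 6 + 57.9766/60 = 6.966277
  E ⇒ keep positive
Point 4:
  Lat: 43 + 16.9/60 = 43.281667
  N ⇒ keep positive
  Lon: 28.52′ = 0.475333°; total 38.475333
  E → positive
Point 5:
  Latitude: 88 + 47.8921/60 = 88.798202
  N → positive
  Lon: 20 + 58.497/60 = 20.974950
  hemisphere W, so the sign is −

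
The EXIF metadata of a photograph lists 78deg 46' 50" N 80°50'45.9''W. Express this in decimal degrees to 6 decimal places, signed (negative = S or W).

78.780556, -80.846083

Lat: 78 + 46/60 + 50/3600 = 78.7805556
N → positive
Lon: 50′ + 45.9″ = 50.76500′; 80 + 50.76500/60 = 80.8460833
hemisphere W, so the sign is −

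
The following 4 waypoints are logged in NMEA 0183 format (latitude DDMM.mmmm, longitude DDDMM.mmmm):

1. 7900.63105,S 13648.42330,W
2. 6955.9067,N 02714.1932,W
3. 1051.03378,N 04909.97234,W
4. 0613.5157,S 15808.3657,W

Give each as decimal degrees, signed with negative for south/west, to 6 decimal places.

Point 1:
  Latitude: degrees = first 2 digits = 79, minutes = 0.63105; 79 + 0.63105/60 = 79.0105175
  S → negative
  Longitude: degrees = first 3 digits = 136, minutes = 48.4233; 136 + 48.4233/60 = 136.8070550
  W → negative
Point 2:
  Lat: degrees = first 2 digits = 69, minutes = 55.9067; 69 + 55.9067/60 = 69.9317783
  N ⇒ keep positive
  λ: degrees = first 3 digits = 27, minutes = 14.1932; 27 + 14.1932/60 = 27.2365533
  W → negative
Point 3:
  Lat: degrees = first 2 digits = 10, minutes = 51.03378; 10 + 51.03378/60 = 10.8505630
  N ⇒ keep positive
  λ: degrees = first 3 digits = 49, minutes = 9.97234; 49 + 9.97234/60 = 49.1662057
  hemisphere W, so the sign is −
Point 4:
  φ: split at 2 digits → 06° and 13.5157′; 6 + 13.5157/60 = 6.2252617
  hemisphere S, so the sign is −
  Longitude: split at 3 digits → 158° and 8.3657′; 158 + 8.3657/60 = 158.1394283
  W ⇒ negate

1. -79.010518, -136.807055
2. 69.931778, -27.236553
3. 10.850563, -49.166206
4. -6.225262, -158.139428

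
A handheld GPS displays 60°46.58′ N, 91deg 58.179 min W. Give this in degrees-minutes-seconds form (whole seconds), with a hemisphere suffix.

60°46′35″ N, 91°58′11″ W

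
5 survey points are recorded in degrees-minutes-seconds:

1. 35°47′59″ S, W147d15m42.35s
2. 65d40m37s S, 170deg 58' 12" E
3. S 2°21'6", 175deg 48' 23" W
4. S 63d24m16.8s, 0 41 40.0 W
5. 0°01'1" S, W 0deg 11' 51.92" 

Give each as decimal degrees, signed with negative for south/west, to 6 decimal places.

1. -35.799722, -147.261764
2. -65.676944, 170.970000
3. -2.351667, -175.806389
4. -63.404667, -0.694444
5. -0.016944, -0.197756

Point 1:
  Latitude: 35° + 47/60 + 59/3600 = 35 + 0.783333 + 0.016389 = 35.7997222
  S ⇒ negate
  λ: 15′ + 42.35″ = 15.70583′; 147 + 15.70583/60 = 147.2617639
  W ⇒ negate
Point 2:
  φ: 65° + 40/60 + 37/3600 = 65 + 0.666667 + 0.010278 = 65.6769444
  S ⇒ negate
  Longitude: 58′ + 12″ = 58.20000′; 170 + 58.20000/60 = 170.9700000
  E ⇒ keep positive
Point 3:
  φ: 2° + 21/60 + 6/3600 = 2 + 0.350000 + 0.001667 = 2.3516667
  S ⇒ negate
  Lon: 48′ + 23″ = 48.38333′; 175 + 48.38333/60 = 175.8063889
  hemisphere W, so the sign is −
Point 4:
  φ: 24′ + 16.8″ = 24.28000′; 63 + 24.28000/60 = 63.4046667
  S → negative
  λ: 0° + 41/60 + 40/3600 = 0 + 0.683333 + 0.011111 = 0.6944444
  W → negative
Point 5:
  φ: 1′ + 1″ = 1.01667′; 0 + 1.01667/60 = 0.0169444
  S → negative
  Longitude: 11′ + 51.92″ = 11.86533′; 0 + 11.86533/60 = 0.1977556
  W → negative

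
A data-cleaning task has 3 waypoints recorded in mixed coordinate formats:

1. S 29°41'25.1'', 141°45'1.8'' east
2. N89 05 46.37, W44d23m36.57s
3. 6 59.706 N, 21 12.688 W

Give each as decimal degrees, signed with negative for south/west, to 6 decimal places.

1. -29.690306, 141.750500
2. 89.096214, -44.393492
3. 6.995100, -21.211467

Point 1:
  φ: 41′ + 25.1″ = 41.41833′; 29 + 41.41833/60 = 29.6903056
  S → negative
  Longitude: 45′ + 1.8″ = 45.03000′; 141 + 45.03000/60 = 141.7505000
  E ⇒ keep positive
Point 2:
  Latitude: 5′ + 46.37″ = 5.77283′; 89 + 5.77283/60 = 89.0962139
  N → positive
  Lon: 23′ + 36.57″ = 23.60950′; 44 + 23.60950/60 = 44.3934917
  W → negative
Point 3:
  φ: 59.706′ = 0.995100°; total 6.9951000
  N ⇒ keep positive
  λ: 21 + 12.688/60 = 21.2114667
  W ⇒ negate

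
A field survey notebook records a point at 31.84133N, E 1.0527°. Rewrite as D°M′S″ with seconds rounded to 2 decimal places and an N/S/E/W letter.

31°50′28.79″ N, 1°03′9.72″ E

Lat: whole degrees 31; 50.47980′ → 50′ and 28.7880″
Longitude: whole degrees 1; 3.16200′ → 3′ and 9.7200″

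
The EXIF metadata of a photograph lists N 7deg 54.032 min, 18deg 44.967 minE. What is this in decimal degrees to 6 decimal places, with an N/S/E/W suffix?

φ: 7 + 54.032/60 = 7.9005333
λ: 18 + 44.967/60 = 18.7494500

7.900533° N, 18.749450° E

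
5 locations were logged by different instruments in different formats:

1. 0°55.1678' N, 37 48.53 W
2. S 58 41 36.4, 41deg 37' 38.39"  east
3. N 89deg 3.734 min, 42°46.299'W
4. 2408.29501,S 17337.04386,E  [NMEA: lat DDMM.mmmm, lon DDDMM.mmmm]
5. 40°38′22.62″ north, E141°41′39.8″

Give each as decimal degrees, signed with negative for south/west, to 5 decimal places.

Point 1:
  Lat: 0 + 55.1678/60 = 0.919463
  N ⇒ keep positive
  Longitude: 37 + 48.53/60 = 37.808833
  hemisphere W, so the sign is −
Point 2:
  Latitude: 41′ + 36.4″ = 41.60667′; 58 + 41.60667/60 = 58.693444
  hemisphere S, so the sign is −
  Longitude: 41° + 37/60 + 38.39/3600 = 41 + 0.616667 + 0.010664 = 41.627331
  E ⇒ keep positive
Point 3:
  Latitude: 3.734′ = 0.062233°; total 89.062233
  N → positive
  Longitude: 42 + 46.299/60 = 42.771650
  hemisphere W, so the sign is −
Point 4:
  Latitude: degrees = first 2 digits = 24, minutes = 8.29501; 24 + 8.29501/60 = 24.138250
  S ⇒ negate
  Lon: degrees = first 3 digits = 173, minutes = 37.04386; 173 + 37.04386/60 = 173.617398
  E → positive
Point 5:
  Latitude: 40 + 38/60 + 22.62/3600 = 40.639617
  N → positive
  Longitude: 41′ + 39.8″ = 41.66333′; 141 + 41.66333/60 = 141.694389
  E ⇒ keep positive

1. 0.91946, -37.80883
2. -58.69344, 41.62733
3. 89.06223, -42.77165
4. -24.13825, 173.61740
5. 40.63962, 141.69439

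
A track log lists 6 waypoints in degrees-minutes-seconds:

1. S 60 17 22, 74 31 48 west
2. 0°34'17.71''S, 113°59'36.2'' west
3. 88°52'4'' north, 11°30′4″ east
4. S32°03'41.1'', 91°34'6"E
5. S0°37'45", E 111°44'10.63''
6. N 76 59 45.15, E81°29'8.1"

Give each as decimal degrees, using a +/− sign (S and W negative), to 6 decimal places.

1. -60.289444, -74.530000
2. -0.571586, -113.993389
3. 88.867778, 11.501111
4. -32.061417, 91.568333
5. -0.629167, 111.736286
6. 76.995875, 81.485583

Point 1:
  Lat: 17′ + 22″ = 17.36667′; 60 + 17.36667/60 = 60.2894444
  S → negative
  λ: 74° + 31/60 + 48/3600 = 74 + 0.516667 + 0.013333 = 74.5300000
  W ⇒ negate
Point 2:
  Lat: 34′ + 17.71″ = 34.29517′; 0 + 34.29517/60 = 0.5715861
  S → negative
  Longitude: 59′ + 36.2″ = 59.60333′; 113 + 59.60333/60 = 113.9933889
  hemisphere W, so the sign is −
Point 3:
  Latitude: 88 + 52/60 + 4/3600 = 88.8677778
  N → positive
  Lon: 11° + 30/60 + 4/3600 = 11 + 0.500000 + 0.001111 = 11.5011111
  E ⇒ keep positive
Point 4:
  φ: 32 + 3/60 + 41.1/3600 = 32.0614167
  S → negative
  Lon: 34′ + 6″ = 34.10000′; 91 + 34.10000/60 = 91.5683333
  E → positive
Point 5:
  Latitude: 37′ + 45″ = 37.75000′; 0 + 37.75000/60 = 0.6291667
  hemisphere S, so the sign is −
  Longitude: 111° + 44/60 + 10.63/3600 = 111 + 0.733333 + 0.002953 = 111.7362861
  E → positive
Point 6:
  Lat: 76° + 59/60 + 45.15/3600 = 76 + 0.983333 + 0.012542 = 76.9958750
  N ⇒ keep positive
  Lon: 81° + 29/60 + 8.1/3600 = 81 + 0.483333 + 0.002250 = 81.4855833
  E ⇒ keep positive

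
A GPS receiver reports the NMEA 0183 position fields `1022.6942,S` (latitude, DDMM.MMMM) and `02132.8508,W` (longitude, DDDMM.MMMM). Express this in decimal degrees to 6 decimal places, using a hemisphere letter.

Lat: degrees = first 2 digits = 10, minutes = 22.6942; 10 + 22.6942/60 = 10.3782367
Lon: degrees = first 3 digits = 21, minutes = 32.8508; 21 + 32.8508/60 = 21.5475133

10.378237° S, 21.547513° W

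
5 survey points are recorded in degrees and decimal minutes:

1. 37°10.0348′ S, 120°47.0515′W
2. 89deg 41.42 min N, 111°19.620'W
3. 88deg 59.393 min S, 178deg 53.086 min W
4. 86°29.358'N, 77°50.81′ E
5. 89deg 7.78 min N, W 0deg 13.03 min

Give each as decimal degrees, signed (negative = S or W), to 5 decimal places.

1. -37.16725, -120.78419
2. 89.69033, -111.32700
3. -88.98988, -178.88477
4. 86.48930, 77.84683
5. 89.12967, -0.21717

Point 1:
  Latitude: 10.0348′ = 0.167247°; total 37.167247
  hemisphere S, so the sign is −
  Longitude: 47.0515′ = 0.784192°; total 120.784192
  hemisphere W, so the sign is −
Point 2:
  φ: 89 + 41.42/60 = 89.690333
  N ⇒ keep positive
  Lon: 111 + 19.62/60 = 111.327000
  W → negative
Point 3:
  Lat: 59.393′ = 0.989883°; total 88.989883
  hemisphere S, so the sign is −
  Lon: 53.086′ = 0.884767°; total 178.884767
  W ⇒ negate
Point 4:
  Latitude: 29.358′ = 0.489300°; total 86.489300
  N ⇒ keep positive
  λ: 50.81′ = 0.846833°; total 77.846833
  E → positive
Point 5:
  φ: 7.78′ = 0.129667°; total 89.129667
  N → positive
  Lon: 0 + 13.03/60 = 0.217167
  hemisphere W, so the sign is −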